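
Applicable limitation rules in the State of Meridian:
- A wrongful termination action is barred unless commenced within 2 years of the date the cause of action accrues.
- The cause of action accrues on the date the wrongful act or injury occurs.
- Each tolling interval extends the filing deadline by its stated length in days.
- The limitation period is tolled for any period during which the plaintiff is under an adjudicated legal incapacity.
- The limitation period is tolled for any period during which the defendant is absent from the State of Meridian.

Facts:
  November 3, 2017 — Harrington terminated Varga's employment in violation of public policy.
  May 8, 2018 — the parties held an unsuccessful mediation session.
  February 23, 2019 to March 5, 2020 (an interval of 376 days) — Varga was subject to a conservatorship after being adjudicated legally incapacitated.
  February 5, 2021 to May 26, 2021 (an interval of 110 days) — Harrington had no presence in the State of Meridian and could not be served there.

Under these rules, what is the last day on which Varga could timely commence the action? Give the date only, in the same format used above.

The cause of action accrued on November 3, 2017, the date of the act.
2 years from November 3, 2017 is November 3, 2019.
The plaintiff's legal incapacity from February 23, 2019 to March 5, 2020 tolled the period for 376 days, extending the deadline to November 13, 2020.
The defendant's absence from the jurisdiction from February 5, 2021 to May 26, 2021 began after the period had already run on November 13, 2020, so it has no tolling effect.
The other events in the timeline have no effect on the limitation period under the stated rules.

November 13, 2020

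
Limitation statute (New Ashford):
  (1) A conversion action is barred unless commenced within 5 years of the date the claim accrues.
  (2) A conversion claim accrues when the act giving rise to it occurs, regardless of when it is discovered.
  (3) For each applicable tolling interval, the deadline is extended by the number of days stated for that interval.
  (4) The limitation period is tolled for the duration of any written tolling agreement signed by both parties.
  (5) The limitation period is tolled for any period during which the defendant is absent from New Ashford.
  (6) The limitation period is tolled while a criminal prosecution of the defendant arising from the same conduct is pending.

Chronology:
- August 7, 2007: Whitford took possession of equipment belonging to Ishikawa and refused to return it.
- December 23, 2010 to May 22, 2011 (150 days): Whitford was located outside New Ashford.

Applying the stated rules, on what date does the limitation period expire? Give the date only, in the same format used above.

The claim accrued on August 7, 2007, the date of the act.
The untolled deadline — 5 years after August 7, 2007 — is August 7, 2012.
The defendant's absence from the jurisdiction from December 23, 2010 to May 22, 2011 tolled the period for 150 days, extending the deadline to January 4, 2013.

January 4, 2013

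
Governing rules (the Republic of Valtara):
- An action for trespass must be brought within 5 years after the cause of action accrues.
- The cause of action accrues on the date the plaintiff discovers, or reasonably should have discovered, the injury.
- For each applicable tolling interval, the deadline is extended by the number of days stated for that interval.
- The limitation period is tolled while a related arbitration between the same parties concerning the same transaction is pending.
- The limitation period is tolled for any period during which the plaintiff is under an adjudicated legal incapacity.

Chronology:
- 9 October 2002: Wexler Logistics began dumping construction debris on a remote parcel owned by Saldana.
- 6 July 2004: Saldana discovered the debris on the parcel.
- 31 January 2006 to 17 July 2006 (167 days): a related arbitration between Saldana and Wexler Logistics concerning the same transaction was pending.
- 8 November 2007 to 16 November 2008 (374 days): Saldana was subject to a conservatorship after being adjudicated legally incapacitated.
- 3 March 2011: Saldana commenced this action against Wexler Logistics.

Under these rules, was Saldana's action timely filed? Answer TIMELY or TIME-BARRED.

TIME-BARRED

Accrual is tied to discovery, so the period began on 6 July 2004 rather than on 9 October 2002 when the act occurred.
Adding the 5 years base period to 6 July 2004 gives a deadline of 6 July 2009, before any tolling.
Because the pending related arbitration ran from 31 January 2006 to 17 July 2006, the deadline is extended by 167 days to 20 December 2009.
The plaintiff's legal incapacity from 8 November 2007 to 16 November 2008 tolled the period for 374 days, extending the deadline to 29 December 2010.
The 3 March 2011 filing falls after the 29 December 2010 deadline; the claim is time-barred.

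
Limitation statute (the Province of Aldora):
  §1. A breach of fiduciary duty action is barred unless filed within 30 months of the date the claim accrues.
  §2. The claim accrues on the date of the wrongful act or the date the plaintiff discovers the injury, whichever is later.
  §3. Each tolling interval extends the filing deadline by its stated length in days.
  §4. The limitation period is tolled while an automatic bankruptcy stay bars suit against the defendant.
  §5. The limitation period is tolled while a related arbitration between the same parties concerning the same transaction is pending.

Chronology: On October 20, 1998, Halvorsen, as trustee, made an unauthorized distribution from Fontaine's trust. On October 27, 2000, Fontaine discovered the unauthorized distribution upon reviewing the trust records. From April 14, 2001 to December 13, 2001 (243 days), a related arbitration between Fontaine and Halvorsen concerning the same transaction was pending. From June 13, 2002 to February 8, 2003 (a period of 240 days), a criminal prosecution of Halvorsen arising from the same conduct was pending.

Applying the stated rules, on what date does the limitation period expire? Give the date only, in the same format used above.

Taking the later of the act (October 20, 1998) and discovery (October 27, 2000), the claim accrued on October 27, 2000.
The untolled deadline — 30 months after October 27, 2000 — is April 27, 2003.
Because the pending related arbitration ran from April 14, 2001 to December 13, 2001, the deadline is extended by 243 days to December 26, 2003.
The pending criminal prosecution from June 13, 2002 to February 8, 2003 does not toll the period, because no stated rule makes a criminal prosecution a tolling event.

December 26, 2003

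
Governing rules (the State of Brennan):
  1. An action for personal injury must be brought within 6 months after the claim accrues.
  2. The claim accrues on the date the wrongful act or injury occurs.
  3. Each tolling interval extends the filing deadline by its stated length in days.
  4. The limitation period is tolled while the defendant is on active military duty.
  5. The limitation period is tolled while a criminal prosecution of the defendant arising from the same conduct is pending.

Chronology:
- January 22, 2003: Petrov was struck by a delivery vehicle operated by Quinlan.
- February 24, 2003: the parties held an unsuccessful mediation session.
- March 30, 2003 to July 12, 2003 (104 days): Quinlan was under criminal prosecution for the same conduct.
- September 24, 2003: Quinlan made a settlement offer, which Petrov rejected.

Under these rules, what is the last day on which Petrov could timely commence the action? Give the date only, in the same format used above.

The limitation period began to run on January 22, 2003.
6 months from January 22, 2003 is July 22, 2003.
Because the pending criminal prosecution ran from March 30, 2003 to July 12, 2003, the deadline is extended by 104 days to November 3, 2003.
Nothing else in the chronology tolls or restarts the period.

November 3, 2003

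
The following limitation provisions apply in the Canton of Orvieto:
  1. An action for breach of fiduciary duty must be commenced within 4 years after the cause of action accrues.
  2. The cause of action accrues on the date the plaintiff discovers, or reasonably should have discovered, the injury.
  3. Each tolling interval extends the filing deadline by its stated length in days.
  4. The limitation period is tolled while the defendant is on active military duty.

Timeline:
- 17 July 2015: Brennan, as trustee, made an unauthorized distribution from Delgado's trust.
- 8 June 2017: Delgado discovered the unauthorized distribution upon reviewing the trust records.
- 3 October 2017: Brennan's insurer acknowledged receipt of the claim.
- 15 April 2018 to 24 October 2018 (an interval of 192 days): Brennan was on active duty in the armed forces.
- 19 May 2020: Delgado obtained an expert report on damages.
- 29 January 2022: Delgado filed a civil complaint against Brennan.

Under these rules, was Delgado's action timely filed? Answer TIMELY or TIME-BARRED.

Accrual is tied to discovery, so the period began on 8 June 2017 rather than on 17 July 2015 when the act occurred.
4 years from 8 June 2017 is 8 June 2021.
The defendant's active military service from 15 April 2018 to 24 October 2018 tolled the period for 192 days, extending the deadline to 17 December 2021.
The other events in the timeline have no effect on the limitation period under the stated rules.
The 29 January 2022 filing falls after the 17 December 2021 deadline; the claim is time-barred.

TIME-BARRED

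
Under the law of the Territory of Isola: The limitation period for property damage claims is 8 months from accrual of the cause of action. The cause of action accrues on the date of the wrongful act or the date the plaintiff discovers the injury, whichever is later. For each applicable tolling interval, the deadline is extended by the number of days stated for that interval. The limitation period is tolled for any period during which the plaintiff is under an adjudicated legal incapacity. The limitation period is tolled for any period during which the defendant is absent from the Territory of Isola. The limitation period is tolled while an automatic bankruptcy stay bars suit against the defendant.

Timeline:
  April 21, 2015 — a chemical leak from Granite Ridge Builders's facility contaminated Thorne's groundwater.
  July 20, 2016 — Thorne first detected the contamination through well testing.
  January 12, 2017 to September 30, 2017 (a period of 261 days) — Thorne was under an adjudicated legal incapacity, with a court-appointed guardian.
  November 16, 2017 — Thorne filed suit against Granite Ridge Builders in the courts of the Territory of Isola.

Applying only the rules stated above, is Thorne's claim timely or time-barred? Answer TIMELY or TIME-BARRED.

TIMELY

Taking the later of the act (April 21, 2015) and discovery (July 20, 2016), the claim accrued on July 20, 2016.
Adding the 8 months base period to July 20, 2016 gives a deadline of March 20, 2017, before any tolling.
The period was tolled for 261 days by the plaintiff's legal incapacity (January 12, 2017 to September 30, 2017), pushing the deadline to December 6, 2017.
Thorne filed on November 16, 2017, before the December 6, 2017 deadline, so the action is timely.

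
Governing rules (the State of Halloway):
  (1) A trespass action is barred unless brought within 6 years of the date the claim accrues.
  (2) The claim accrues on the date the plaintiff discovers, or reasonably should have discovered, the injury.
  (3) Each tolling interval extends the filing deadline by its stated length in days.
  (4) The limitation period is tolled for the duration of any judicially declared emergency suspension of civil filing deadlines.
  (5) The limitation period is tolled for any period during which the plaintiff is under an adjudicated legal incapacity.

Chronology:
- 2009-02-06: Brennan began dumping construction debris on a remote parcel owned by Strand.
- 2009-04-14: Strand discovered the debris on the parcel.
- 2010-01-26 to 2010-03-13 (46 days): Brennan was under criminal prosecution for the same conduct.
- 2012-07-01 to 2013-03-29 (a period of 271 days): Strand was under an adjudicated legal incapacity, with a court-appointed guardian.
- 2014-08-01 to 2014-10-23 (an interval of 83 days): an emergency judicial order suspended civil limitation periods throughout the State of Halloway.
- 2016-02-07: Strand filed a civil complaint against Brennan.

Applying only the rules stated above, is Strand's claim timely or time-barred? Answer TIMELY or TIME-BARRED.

The claim did not accrue until Strand discovered the injury on 2009-04-14; the 2009-02-06 act date does not start the clock under the stated rule.
The untolled deadline — 6 years after 2009-04-14 — is 2015-04-14.
Because the plaintiff's legal incapacity ran from 2012-07-01 to 2013-03-29, the deadline is extended by 271 days to 2016-01-10.
The emergency suspension of filing deadlines from 2014-08-01 to 2014-10-23 tolled the period for 83 days, extending the deadline to 2016-04-02.
Although a criminal prosecution ran from 2010-01-26 to 2010-03-13, the stated rules do not make that a tolling event, so it is disregarded.
Strand filed on 2016-02-07, before the 2016-04-02 deadline, so the action is timely.

TIMELY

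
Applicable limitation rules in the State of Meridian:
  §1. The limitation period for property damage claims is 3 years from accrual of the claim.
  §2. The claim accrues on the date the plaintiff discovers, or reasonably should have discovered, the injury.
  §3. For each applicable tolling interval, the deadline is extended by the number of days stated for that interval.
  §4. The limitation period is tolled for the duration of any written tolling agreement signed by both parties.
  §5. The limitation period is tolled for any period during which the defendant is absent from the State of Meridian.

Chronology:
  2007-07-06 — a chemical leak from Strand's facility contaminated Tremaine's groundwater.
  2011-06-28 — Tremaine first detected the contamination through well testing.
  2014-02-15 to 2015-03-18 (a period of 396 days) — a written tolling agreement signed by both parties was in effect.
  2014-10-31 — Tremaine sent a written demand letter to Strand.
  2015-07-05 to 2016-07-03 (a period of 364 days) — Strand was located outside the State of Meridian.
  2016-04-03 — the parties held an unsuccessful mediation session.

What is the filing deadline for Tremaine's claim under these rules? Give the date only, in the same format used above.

2016-07-27

Accrual is tied to discovery, so the period began on 2011-06-28 rather than on 2007-07-06 when the act occurred.
The untolled deadline — 3 years after 2011-06-28 — is 2014-06-28.
Because the written tolling agreement ran from 2014-02-15 to 2015-03-18, the deadline is extended by 396 days to 2015-07-29.
The defendant's absence from the jurisdiction from 2015-07-05 to 2016-07-03 tolled the period for 364 days, extending the deadline to 2016-07-27.
None of the other events listed affects the running of the period under the stated rules.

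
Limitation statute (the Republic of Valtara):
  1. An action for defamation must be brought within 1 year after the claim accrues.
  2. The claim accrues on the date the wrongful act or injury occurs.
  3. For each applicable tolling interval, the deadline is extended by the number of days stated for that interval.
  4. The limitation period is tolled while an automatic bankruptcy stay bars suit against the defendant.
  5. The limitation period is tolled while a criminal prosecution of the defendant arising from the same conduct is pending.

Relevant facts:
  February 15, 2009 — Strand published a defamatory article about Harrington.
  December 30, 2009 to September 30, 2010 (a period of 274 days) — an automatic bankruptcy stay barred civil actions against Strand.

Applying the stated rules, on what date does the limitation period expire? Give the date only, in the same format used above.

The claim accrued on February 15, 2009, when the wrongful act occurred.
The untolled deadline — 1 year after February 15, 2009 — is February 15, 2010.
The automatic bankruptcy stay from December 30, 2009 to September 30, 2010 tolled the period for 274 days, extending the deadline to November 16, 2010.

November 16, 2010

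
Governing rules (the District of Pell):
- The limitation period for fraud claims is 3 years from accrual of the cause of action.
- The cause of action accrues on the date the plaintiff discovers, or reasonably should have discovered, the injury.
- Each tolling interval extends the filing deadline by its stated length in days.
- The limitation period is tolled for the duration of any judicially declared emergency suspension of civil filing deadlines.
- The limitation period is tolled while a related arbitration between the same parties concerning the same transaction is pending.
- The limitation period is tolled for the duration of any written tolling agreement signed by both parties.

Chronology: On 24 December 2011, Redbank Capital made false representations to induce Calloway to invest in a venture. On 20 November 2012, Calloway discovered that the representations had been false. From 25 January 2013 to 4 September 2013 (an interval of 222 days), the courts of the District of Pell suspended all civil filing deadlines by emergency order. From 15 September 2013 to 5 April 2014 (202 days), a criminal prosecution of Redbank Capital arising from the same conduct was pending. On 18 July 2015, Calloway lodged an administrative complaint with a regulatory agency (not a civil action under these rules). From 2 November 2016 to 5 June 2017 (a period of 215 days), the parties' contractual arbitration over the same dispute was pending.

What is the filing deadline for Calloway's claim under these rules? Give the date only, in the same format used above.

Accrual is tied to discovery, so the period began on 20 November 2012 rather than on 24 December 2011 when the act occurred.
Adding the 3 years base period to 20 November 2012 gives a deadline of 20 November 2015, before any tolling.
The emergency suspension of filing deadlines from 25 January 2013 to 4 September 2013 tolled the period for 222 days, extending the deadline to 29 June 2016.
By the time the pending related arbitration began on 2 November 2016, the limitation period had already expired on 29 June 2016; that interval cannot revive it.
The pending criminal prosecution from 15 September 2013 to 5 April 2014 does not toll the period, because no stated rule makes a criminal prosecution a tolling event.
Nothing else in the chronology tolls or restarts the period.

29 June 2016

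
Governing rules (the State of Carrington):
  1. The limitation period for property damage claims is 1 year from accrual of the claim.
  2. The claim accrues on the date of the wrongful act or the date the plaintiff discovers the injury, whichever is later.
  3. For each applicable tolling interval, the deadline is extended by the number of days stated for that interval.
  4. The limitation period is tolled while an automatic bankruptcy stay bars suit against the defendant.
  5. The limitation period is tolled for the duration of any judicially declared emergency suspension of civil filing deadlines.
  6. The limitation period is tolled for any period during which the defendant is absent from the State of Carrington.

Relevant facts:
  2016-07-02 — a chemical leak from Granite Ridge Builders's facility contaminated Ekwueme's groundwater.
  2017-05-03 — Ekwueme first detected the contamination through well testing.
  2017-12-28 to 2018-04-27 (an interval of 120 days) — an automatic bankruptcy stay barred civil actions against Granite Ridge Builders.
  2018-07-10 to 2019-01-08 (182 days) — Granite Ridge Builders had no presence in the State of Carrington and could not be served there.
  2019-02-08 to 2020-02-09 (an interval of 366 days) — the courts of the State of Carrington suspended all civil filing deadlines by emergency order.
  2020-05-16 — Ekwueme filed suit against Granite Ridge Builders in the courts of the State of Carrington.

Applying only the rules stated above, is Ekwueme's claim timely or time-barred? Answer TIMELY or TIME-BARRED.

Because discovery on 2017-05-03 post-dates the 2016-07-02 act, accrual under the later-of rule falls on 2017-05-03.
Adding the 1 year base period to 2017-05-03 gives a deadline of 2018-05-03, before any tolling.
The automatic bankruptcy stay from 2017-12-28 to 2018-04-27 tolled the period for 120 days, extending the deadline to 2018-08-31.
The period was tolled for 182 days by the defendant's absence from the jurisdiction (2018-07-10 to 2019-01-08), pushing the deadline to 2019-03-01.
The emergency suspension of filing deadlines from 2019-02-08 to 2020-02-09 tolled the period for 366 days, extending the deadline to 2020-03-01.
Filing on 2020-05-16 missed the 2020-03-01 deadline — the action is time-barred.

TIME-BARRED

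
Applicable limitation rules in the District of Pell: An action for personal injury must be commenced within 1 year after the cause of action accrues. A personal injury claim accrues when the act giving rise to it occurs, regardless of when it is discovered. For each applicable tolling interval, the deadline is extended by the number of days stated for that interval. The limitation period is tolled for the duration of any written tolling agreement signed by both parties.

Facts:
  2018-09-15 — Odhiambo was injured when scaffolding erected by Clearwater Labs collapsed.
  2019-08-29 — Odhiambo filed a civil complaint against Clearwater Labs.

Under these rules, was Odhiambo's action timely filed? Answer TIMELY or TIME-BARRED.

TIMELY

The cause of action accrued on 2018-09-15, the date of the act.
The untolled deadline — 1 year after 2018-09-15 — is 2019-09-15.
The 2019-08-29 filing precedes the 2019-09-15 deadline; the claim is timely.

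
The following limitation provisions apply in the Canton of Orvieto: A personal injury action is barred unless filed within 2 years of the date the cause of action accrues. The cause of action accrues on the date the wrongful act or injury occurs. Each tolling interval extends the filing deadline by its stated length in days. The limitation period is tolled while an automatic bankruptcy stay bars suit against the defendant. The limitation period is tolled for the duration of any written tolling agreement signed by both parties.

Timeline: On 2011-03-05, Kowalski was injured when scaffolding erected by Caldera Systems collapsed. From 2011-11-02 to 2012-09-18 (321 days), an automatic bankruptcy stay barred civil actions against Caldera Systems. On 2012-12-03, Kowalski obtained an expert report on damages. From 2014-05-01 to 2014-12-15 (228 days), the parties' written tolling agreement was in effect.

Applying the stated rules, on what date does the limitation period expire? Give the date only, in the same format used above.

2014-01-20

The limitation period began to run on 2011-03-05.
The untolled deadline — 2 years after 2011-03-05 — is 2013-03-05.
The automatic bankruptcy stay from 2011-11-02 to 2012-09-18 tolled the period for 321 days, extending the deadline to 2014-01-20.
By the time the written tolling agreement began on 2014-05-01, the limitation period had already expired on 2014-01-20; that interval cannot revive it.
Nothing else in the chronology tolls or restarts the period.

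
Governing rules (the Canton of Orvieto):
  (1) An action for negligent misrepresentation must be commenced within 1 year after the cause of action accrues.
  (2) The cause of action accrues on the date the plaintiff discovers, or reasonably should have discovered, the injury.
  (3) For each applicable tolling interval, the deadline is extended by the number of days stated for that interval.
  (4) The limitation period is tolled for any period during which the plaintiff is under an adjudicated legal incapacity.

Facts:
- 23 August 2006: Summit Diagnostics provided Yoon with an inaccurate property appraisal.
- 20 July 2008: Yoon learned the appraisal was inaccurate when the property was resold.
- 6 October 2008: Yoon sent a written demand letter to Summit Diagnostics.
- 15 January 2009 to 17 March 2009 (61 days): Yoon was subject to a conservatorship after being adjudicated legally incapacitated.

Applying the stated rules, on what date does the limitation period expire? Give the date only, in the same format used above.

Under the discovery rule, the claim accrued on 20 July 2008, when Yoon discovered the injury — not on the 23 August 2006 date of the underlying act.
Adding the 1 year base period to 20 July 2008 gives a deadline of 20 July 2009, before any tolling.
The period was tolled for 61 days by the plaintiff's legal incapacity (15 January 2009 to 17 March 2009), pushing the deadline to 19 September 2009.
Nothing else in the chronology tolls or restarts the period.

19 September 2009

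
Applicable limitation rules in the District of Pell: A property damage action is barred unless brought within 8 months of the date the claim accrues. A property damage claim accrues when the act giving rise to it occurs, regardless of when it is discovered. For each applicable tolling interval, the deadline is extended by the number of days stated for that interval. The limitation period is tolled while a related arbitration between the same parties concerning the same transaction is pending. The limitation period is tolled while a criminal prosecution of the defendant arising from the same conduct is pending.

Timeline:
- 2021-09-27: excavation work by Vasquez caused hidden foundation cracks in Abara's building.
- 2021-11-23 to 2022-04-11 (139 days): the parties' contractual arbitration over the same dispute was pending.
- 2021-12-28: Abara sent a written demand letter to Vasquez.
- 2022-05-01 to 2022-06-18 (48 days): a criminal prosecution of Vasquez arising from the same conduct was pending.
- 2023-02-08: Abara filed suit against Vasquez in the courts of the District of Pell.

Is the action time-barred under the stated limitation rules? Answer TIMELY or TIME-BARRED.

TIME-BARRED

The claim accrued on 2021-09-27, when the wrongful act occurred.
8 months from 2021-09-27 is 2022-05-27.
The period was tolled for 139 days by the pending related arbitration (2021-11-23 to 2022-04-11), pushing the deadline to 2022-10-13.
Because the pending criminal prosecution ran from 2022-05-01 to 2022-06-18, the deadline is extended by 48 days to 2022-11-30.
The other events in the timeline have no effect on the limitation period under the stated rules.
Filing on 2023-02-08 missed the 2022-11-30 deadline — the action is time-barred.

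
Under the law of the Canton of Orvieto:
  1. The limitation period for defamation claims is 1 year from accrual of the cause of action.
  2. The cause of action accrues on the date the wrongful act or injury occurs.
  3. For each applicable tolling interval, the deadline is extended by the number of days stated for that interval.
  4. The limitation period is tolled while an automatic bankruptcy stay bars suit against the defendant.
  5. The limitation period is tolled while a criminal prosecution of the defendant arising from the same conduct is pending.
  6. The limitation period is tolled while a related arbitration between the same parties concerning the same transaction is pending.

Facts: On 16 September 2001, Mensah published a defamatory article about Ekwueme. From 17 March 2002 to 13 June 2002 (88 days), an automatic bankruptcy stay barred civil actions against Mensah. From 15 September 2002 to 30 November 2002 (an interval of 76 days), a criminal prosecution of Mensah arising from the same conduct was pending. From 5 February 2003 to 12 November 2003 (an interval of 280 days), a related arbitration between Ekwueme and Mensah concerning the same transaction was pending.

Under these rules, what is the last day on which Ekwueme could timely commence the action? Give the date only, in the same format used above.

The claim accrued on 16 September 2001, when the wrongful act occurred.
Adding the 1 year base period to 16 September 2001 gives a deadline of 16 September 2002, before any tolling.
Because the automatic bankruptcy stay ran from 17 March 2002 to 13 June 2002, the deadline is extended by 88 days to 13 December 2002.
The period was tolled for 76 days by the pending criminal prosecution (15 September 2002 to 30 November 2002), pushing the deadline to 27 February 2003.
The pending related arbitration from 5 February 2003 to 12 November 2003 tolled the period for 280 days, extending the deadline to 4 December 2003.

4 December 2003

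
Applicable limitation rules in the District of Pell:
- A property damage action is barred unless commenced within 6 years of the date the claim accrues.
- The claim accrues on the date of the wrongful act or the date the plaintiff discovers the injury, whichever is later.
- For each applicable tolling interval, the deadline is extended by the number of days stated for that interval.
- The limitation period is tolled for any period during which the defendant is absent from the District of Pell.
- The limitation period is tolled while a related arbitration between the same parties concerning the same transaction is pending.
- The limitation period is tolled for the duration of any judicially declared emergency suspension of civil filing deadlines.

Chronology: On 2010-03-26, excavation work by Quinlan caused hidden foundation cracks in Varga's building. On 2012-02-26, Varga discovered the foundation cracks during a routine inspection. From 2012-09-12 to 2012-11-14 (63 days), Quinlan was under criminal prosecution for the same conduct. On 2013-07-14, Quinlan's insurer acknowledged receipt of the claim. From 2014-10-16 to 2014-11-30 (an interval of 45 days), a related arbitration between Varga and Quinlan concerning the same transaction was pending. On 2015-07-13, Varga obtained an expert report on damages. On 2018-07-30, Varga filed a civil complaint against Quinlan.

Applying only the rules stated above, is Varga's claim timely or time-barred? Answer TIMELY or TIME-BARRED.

TIME-BARRED

Because discovery on 2012-02-26 post-dates the 2010-03-26 act, accrual under the later-of rule falls on 2012-02-26.
Adding the 6 years base period to 2012-02-26 gives a deadline of 2018-02-26, before any tolling.
Because the pending related arbitration ran from 2014-10-16 to 2014-11-30, the deadline is extended by 45 days to 2018-04-12.
The pending criminal prosecution from 2012-09-12 to 2012-11-14 does not toll the period, because no stated rule makes a criminal prosecution a tolling event.
The other events in the timeline have no effect on the limitation period under the stated rules.
The 2018-07-30 filing falls after the 2018-04-12 deadline; the claim is time-barred.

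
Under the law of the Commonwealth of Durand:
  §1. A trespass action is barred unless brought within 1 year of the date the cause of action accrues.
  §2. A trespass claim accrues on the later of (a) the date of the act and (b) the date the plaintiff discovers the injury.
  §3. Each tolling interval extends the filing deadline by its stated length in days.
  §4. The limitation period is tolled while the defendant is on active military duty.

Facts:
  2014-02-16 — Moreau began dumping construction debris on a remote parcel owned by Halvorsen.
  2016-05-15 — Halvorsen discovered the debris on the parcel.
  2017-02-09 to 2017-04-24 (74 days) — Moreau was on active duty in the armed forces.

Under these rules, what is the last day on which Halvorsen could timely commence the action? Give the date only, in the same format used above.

2017-07-28

Taking the later of the act (2014-02-16) and discovery (2016-05-15), the claim accrued on 2016-05-15.
The untolled deadline — 1 year after 2016-05-15 — is 2017-05-15.
Because the defendant's active military service ran from 2017-02-09 to 2017-04-24, the deadline is extended by 74 days to 2017-07-28.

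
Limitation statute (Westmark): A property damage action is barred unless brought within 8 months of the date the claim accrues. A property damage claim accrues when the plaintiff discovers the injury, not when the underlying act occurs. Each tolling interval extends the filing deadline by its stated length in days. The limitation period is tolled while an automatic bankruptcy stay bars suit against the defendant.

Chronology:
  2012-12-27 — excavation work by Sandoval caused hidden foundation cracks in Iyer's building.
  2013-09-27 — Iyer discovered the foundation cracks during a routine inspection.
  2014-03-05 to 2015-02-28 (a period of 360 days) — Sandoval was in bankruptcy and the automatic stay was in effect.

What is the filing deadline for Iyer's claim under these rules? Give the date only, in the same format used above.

2015-05-22

Accrual is tied to discovery, so the period began on 2013-09-27 rather than on 2012-12-27 when the act occurred.
The untolled deadline — 8 months after 2013-09-27 — is 2014-05-27.
Because the automatic bankruptcy stay ran from 2014-03-05 to 2015-02-28, the deadline is extended by 360 days to 2015-05-22.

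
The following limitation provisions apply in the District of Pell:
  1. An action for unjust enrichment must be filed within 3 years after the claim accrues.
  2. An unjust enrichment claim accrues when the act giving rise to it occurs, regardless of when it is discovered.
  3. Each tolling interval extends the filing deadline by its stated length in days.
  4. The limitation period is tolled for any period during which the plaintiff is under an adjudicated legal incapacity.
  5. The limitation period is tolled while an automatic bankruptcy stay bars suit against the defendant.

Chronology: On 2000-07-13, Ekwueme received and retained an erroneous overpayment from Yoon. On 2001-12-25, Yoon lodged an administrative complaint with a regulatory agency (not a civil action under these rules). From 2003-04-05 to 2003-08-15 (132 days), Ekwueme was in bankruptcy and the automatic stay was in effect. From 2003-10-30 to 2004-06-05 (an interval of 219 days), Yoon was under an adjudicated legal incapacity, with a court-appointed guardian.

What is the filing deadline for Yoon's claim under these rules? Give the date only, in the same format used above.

2004-06-28

The claim accrued on 2000-07-13, when the wrongful act occurred.
3 years from 2000-07-13 is 2003-07-13.
The automatic bankruptcy stay from 2003-04-05 to 2003-08-15 tolled the period for 132 days, extending the deadline to 2003-11-22.
Because the plaintiff's legal incapacity ran from 2003-10-30 to 2004-06-05, the deadline is extended by 219 days to 2004-06-28.
The other events in the timeline have no effect on the limitation period under the stated rules.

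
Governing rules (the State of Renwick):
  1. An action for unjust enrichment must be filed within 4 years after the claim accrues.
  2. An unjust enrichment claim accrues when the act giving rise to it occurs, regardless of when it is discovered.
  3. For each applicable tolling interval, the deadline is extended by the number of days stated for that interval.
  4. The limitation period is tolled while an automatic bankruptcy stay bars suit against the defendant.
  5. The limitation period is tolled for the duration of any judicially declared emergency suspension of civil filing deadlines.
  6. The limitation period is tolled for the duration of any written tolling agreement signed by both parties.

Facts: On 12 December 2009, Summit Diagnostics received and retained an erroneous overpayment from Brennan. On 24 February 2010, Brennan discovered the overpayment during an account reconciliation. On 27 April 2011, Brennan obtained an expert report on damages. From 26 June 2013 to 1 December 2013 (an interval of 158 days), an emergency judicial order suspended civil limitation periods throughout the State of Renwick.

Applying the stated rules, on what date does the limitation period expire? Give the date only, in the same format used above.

19 May 2014

Accrual is governed by the date of the act, so the period began to run on 12 December 2009; the later discovery on 24 February 2010 is irrelevant under the stated rule.
The untolled deadline — 4 years after 12 December 2009 — is 12 December 2013.
The period was tolled for 158 days by the emergency suspension of filing deadlines (26 June 2013 to 1 December 2013), pushing the deadline to 19 May 2014.
None of the other events listed affects the running of the period under the stated rules.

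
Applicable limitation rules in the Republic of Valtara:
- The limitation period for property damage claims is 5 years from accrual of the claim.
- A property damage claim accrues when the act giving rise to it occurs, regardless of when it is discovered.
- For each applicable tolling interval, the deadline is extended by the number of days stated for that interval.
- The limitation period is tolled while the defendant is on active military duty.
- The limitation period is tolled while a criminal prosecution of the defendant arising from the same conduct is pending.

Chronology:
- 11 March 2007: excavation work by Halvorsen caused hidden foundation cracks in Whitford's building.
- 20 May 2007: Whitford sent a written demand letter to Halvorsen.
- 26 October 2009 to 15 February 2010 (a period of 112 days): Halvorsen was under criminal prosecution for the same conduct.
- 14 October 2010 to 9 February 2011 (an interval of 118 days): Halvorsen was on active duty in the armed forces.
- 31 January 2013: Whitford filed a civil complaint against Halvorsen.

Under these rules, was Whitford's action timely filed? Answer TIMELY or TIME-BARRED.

TIME-BARRED

The claim accrued on 11 March 2007, when the wrongful act occurred.
5 years from 11 March 2007 is 11 March 2012.
Because the pending criminal prosecution ran from 26 October 2009 to 15 February 2010, the deadline is extended by 112 days to 1 July 2012.
Because the defendant's active military service ran from 14 October 2010 to 9 February 2011, the deadline is extended by 118 days to 27 October 2012.
None of the other events listed affects the running of the period under the stated rules.
The 31 January 2013 filing falls after the 27 October 2012 deadline; the claim is time-barred.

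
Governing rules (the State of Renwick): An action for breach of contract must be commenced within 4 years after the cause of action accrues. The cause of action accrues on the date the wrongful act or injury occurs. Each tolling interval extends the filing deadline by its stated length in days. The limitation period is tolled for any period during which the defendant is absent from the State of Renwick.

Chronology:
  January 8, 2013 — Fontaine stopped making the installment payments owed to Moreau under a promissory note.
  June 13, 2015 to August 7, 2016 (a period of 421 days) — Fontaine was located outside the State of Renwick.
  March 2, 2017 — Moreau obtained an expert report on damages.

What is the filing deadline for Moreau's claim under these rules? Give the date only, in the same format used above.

March 5, 2018

The claim accrued on January 8, 2013, when the wrongful act occurred.
The untolled deadline — 4 years after January 8, 2013 — is January 8, 2017.
Because the defendant's absence from the jurisdiction ran from June 13, 2015 to August 7, 2016, the deadline is extended by 421 days to March 5, 2018.
The other events in the timeline have no effect on the limitation period under the stated rules.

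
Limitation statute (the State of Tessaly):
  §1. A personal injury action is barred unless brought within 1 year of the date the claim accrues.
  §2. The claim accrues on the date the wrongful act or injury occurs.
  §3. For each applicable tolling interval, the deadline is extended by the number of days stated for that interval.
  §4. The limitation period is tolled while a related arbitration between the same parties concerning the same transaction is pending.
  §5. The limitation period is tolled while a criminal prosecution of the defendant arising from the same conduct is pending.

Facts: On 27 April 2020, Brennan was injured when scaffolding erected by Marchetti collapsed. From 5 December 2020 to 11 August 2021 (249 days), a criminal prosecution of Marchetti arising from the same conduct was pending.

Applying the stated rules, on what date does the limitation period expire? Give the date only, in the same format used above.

1 January 2022

The claim accrued on 27 April 2020, when the wrongful act occurred.
Adding the 1 year base period to 27 April 2020 gives a deadline of 27 April 2021, before any tolling.
The pending criminal prosecution from 5 December 2020 to 11 August 2021 tolled the period for 249 days, extending the deadline to 1 January 2022.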